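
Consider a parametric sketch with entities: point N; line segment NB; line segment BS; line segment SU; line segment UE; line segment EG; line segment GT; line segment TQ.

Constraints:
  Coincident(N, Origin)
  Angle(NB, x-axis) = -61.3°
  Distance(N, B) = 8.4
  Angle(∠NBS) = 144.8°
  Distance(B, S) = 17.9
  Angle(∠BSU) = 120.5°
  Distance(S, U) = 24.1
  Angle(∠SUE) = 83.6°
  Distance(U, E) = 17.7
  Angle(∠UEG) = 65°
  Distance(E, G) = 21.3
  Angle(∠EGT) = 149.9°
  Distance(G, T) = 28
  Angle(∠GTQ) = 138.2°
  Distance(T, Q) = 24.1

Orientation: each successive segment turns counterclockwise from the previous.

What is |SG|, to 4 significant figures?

7.598

∠SUE = 83.6° gives UE at 129.8° from the x-axis; with |UE| = 17.7, E = (28.90, 11.62). ∠UEG = 65.0° gives EG at -115.2° from the x-axis; with |EG| = 21.3, G = (19.83, -7.651). Then |SG| = |G − S| = 7.598.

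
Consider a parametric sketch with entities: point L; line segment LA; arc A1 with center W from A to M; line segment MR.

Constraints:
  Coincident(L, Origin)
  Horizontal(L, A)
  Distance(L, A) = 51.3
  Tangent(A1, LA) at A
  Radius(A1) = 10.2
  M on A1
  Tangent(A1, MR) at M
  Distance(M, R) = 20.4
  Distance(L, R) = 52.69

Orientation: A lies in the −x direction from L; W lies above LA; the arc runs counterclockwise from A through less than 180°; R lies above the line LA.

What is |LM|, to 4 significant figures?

42.53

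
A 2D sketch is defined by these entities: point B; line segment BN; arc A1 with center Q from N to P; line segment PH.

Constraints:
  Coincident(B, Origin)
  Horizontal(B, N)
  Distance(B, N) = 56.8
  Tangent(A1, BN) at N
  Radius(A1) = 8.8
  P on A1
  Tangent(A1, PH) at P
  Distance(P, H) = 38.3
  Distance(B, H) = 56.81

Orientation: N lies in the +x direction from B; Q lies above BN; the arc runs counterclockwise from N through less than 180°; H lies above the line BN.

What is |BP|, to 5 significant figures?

64.963

B is at the origin; BN is horizontal with |BN| = 56.8 and N on the +x side, so N = (56.800, 0.0000). Tangency of A1 to BN means the radius QN is perpendicular to BN, so Q = N + (0, 8.8) = (56.800, 8.8000). Since QP ⟂ PH (tangency), |QH| = √(8.8² + 38.3²) = 39.298 regardless of where P sits on A1. So H lies on both circle(B, 56.81) and circle(Q, 39.298); the above-BN intersection is H = (37.252, 42.891). P is the foot of the tangent from H: P = (63.260, 14.776).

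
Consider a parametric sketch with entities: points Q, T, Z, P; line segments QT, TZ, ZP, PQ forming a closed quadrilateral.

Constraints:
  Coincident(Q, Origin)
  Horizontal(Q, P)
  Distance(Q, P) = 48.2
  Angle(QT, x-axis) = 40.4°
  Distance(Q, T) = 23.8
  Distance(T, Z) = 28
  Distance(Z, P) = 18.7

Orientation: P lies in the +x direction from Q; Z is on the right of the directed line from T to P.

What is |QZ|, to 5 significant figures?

33.059

Checks: |TZ| = 28.00 ✓; |ZP| = 18.70 ✓.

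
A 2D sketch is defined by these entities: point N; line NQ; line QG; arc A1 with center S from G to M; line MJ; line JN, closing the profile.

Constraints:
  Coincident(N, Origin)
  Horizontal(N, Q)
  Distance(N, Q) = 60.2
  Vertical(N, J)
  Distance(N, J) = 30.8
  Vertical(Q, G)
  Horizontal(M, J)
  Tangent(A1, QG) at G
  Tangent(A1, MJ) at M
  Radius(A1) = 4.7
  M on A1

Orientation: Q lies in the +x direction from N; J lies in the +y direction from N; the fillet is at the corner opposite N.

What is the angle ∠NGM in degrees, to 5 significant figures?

68.439°

N is at the origin; NQ is horizontal with |NQ| = 60.2 and Q on the +x side, so Q = (60.200, 0.0000). N and J share the same x with |NJ| = 30.8 and J on the +y side, so J = (0.0000, 30.800). The virtual corner opposite N is at (60.200, 30.800). The tangent condition forces SG to be normal to QG and tangency of A1 to MJ means the radius SM is perpendicular to MJ, with radius 4.7, so the center S sits 4.7 in from both sides at S = (55.500, 26.100). That places the tangent points at G = (60.200, 26.100) on QG and M = (55.500, 30.800) on MJ. Then cos ∠NGM = GN·GM / (|GN||GM|), giving 68.439°.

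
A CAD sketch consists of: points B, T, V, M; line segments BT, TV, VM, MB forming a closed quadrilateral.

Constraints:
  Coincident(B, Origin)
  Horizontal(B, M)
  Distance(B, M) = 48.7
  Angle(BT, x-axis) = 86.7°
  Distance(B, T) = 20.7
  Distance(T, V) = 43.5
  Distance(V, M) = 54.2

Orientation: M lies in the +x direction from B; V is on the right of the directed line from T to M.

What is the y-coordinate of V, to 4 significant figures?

-22.80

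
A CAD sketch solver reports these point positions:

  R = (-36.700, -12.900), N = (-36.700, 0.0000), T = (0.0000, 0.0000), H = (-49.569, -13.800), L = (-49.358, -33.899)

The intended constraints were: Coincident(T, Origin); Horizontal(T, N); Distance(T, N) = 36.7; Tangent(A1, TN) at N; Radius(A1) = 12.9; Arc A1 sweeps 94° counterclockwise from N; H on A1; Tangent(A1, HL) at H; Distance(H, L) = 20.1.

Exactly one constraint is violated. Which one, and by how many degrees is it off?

Tangent(A1, HL) at H — off by 3.40°.

T = (0.00, 0.00) ✓; T.y = 0.00, N.y = 0.00 ✓; |TN| = 36.70 ✓; ∠(RN, NT) = 90.00° ✓; |RN| = 12.90 ✓; bearing(R→H) − bearing(R→N) = 94.00° ✓; |RH| = 12.90 ✓; ∠(RH, HL) = 93.40° ✗; |HL| = 20.10 ✓.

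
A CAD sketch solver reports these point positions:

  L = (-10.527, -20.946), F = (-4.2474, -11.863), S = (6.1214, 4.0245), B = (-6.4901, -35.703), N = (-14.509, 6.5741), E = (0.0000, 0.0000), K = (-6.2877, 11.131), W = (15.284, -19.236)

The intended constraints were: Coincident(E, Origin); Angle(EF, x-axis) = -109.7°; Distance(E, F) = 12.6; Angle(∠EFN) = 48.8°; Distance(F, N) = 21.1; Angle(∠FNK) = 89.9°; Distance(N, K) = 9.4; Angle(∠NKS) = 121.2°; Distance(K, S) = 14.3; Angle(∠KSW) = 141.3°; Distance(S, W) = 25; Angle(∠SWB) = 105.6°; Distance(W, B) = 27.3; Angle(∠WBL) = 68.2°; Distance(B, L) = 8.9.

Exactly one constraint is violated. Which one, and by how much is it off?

Distance(B, L) = 8.9 — off by 6.40.

E = (0.00, 0.00) ✓; EF at -109.7° ✓; |EF| = 12.60 ✓; ∠EFN = 48.80° ✓; |FN| = 21.10 ✓; ∠FNK = 89.90° ✓; |NK| = 9.400 ✓; ∠NKS = 121.2° ✓; |KS| = 14.30 ✓; ∠KSW = 141.3° ✓; |SW| = 25.00 ✓; ∠SWB = 105.6° ✓; |WB| = 27.30 ✓; ∠WBL = 68.20° ✓; |BL| = 15.30 ✗.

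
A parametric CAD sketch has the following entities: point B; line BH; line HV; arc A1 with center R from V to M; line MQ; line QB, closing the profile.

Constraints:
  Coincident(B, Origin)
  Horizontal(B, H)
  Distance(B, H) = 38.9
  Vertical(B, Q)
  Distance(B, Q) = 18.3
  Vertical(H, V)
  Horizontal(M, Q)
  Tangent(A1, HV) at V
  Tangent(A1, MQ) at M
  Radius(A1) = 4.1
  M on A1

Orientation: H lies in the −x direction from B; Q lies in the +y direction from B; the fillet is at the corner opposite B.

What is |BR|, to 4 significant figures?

37.59

B and Q share the same x with |BQ| = 18.3 and Q on the +y side, so Q = (0.000, 18.30). The virtual corner opposite B is at (-38.90, 18.30). Tangency of A1 to HV means the radius RV is perpendicular to HV and the tangent condition forces RM to be normal to MQ, with radius 4.1, so the center R sits 4.1 in from both sides at R = (-34.80, 14.20). Then |BR| = |R − B| = 37.59.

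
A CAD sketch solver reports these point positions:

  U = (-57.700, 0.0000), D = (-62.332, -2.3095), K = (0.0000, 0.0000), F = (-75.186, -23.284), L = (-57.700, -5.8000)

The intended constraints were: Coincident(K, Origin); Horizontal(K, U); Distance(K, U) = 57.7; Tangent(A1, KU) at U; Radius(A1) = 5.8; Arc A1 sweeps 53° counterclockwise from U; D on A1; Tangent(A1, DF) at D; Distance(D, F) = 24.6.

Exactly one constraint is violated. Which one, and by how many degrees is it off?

Tangent(A1, DF) at D — off by 5.50°.

K = (0.00, 0.00) ✓; K.y = 0.00, U.y = 0.00 ✓; |KU| = 57.70 ✓; ∠(LU, UK) = 90.00° ✓; |LU| = 5.800 ✓; bearing(L→D) − bearing(L→U) = 53.00° ✓; |LD| = 5.800 ✓; ∠(LD, DF) = 84.50° ✗; |DF| = 24.60 ✓.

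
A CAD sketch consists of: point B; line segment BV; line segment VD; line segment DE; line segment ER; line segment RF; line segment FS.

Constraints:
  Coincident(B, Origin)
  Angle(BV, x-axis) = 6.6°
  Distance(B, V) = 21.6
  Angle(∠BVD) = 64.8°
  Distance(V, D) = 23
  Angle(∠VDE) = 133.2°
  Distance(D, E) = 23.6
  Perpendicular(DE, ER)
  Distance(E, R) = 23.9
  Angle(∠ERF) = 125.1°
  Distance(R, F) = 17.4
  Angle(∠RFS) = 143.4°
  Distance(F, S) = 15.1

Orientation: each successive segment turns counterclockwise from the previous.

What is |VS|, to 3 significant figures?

19.5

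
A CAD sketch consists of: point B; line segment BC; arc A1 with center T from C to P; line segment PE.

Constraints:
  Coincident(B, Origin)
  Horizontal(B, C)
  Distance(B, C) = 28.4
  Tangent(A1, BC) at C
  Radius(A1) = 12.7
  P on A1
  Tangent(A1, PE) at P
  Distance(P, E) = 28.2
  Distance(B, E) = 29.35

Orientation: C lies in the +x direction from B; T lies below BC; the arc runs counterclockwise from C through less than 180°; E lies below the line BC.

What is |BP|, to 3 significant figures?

18.7

B is at the origin; BC is horizontal with |BC| = 28.4 and C on the +x side, so C = (28.4, 0.00). The tangent condition forces TC to be normal to BC, so T = C + (0, -12.7) = (28.4, -12.7). Since TP ⟂ PE (tangency), |TE| = √(12.7² + 28.2²) = 30.9 regardless of where P sits on A1. So E lies on both circle(B, 29.35) and circle(T, 30.9); the below-BC intersection is E = (2.28, -29.3). P is the foot of the tangent from E: P = (17.8, -5.71).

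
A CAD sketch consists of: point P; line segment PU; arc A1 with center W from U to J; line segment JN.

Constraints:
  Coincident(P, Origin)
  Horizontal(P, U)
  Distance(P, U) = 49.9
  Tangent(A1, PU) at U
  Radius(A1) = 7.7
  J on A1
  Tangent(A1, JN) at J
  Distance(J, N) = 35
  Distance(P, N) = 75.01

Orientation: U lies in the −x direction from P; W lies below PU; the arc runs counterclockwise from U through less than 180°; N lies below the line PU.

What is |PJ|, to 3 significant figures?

57.9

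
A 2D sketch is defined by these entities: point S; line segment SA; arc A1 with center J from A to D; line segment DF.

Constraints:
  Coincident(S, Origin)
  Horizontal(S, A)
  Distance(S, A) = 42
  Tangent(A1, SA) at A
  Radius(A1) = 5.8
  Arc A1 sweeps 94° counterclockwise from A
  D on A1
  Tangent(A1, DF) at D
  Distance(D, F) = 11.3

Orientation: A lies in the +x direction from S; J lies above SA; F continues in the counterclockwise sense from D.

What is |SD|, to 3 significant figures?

48.2

Tangency of A1 to SA means the radius JA is perpendicular to SA, so J = A + (0, 5.8) = (42.0, 5.80). On A1, A sits at bearing -90° from J; a 94° counterclockwise sweep puts D at bearing 4°, so D = J + 5.8·(cos 4°, sin 4°) = (47.8, 6.20). Then |SD| = |D − S| = 48.2.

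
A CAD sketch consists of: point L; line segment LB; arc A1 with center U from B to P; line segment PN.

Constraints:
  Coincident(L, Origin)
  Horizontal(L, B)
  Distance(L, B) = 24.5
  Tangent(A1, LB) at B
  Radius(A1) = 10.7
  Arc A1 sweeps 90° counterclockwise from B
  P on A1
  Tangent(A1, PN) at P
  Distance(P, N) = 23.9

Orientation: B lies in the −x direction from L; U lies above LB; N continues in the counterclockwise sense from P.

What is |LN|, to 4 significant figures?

37.25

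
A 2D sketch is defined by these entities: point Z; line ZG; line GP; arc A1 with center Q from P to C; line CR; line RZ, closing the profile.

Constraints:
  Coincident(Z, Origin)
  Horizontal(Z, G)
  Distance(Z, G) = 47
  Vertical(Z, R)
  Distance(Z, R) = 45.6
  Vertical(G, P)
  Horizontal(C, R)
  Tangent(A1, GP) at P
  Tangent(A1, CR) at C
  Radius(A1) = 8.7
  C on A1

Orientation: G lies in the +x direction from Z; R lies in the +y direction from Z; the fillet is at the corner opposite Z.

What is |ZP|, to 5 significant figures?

59.755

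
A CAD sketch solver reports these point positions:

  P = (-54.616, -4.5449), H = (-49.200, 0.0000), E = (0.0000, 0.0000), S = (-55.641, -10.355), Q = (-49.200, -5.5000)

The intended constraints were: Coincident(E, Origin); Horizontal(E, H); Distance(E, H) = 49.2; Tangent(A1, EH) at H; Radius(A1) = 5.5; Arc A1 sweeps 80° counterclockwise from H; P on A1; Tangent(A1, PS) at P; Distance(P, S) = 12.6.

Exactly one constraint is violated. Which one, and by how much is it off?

Distance(P, S) = 12.6 — off by 6.70.

E = (0.00, 0.00) ✓; E.y = 0.00, H.y = 0.00 ✓; |EH| = 49.20 ✓; ∠(QH, HE) = 90.00° ✓; |QH| = 5.500 ✓; bearing(Q→P) − bearing(Q→H) = 80.00° ✓; |QP| = 5.500 ✓; ∠(QP, PS) = 90.00° ✓; |PS| = 5.900 ✗.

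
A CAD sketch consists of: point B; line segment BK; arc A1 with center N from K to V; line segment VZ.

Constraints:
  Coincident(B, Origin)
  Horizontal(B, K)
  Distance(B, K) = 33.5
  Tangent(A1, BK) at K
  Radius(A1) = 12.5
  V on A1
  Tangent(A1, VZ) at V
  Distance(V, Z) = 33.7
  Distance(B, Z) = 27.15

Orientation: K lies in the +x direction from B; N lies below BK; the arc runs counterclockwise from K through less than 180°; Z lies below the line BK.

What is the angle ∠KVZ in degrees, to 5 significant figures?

157.81°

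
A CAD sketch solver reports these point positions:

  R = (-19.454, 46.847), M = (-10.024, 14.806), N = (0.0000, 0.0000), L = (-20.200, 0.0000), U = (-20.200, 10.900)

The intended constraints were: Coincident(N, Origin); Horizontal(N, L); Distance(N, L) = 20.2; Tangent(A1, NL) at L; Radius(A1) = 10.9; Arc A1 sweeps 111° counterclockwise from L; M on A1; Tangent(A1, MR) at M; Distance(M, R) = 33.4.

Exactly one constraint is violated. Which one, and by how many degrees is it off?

Tangent(A1, MR) at M — off by 4.60°.

N = (0.00, 0.00) ✓; N.y = 0.00, L.y = 0.00 ✓; |NL| = 20.20 ✓; ∠(UL, LN) = 90.00° ✓; |UL| = 10.90 ✓; bearing(U→M) − bearing(U→L) = 111.0° ✓; |UM| = 10.90 ✓; ∠(UM, MR) = 94.60° ✗; |MR| = 33.40 ✓.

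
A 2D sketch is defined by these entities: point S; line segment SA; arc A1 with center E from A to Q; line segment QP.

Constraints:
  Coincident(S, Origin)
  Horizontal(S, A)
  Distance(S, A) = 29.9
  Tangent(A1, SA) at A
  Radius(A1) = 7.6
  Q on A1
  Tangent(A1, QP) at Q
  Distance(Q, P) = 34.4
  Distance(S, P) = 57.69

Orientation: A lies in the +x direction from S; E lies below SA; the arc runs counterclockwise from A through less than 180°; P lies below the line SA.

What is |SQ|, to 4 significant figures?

25.92

S is at the origin; S and A share the same y with |SA| = 29.9 and A on the +x side, so A = (29.90, 0.000). A1 meets SA tangentially, so EA is at right angles to SA, so E = A + (0, -7.6) = (29.90, -7.600). Since EQ ⟂ QP (tangency), |EP| = √(7.6² + 34.4²) = 35.23 regardless of where Q sits on A1. So P lies on both circle(S, 57.69) and circle(E, 35.23); the below-SA intersection is P = (40.33, -41.25). Q is the foot of the tangent from P: Q = (23.30, -11.36).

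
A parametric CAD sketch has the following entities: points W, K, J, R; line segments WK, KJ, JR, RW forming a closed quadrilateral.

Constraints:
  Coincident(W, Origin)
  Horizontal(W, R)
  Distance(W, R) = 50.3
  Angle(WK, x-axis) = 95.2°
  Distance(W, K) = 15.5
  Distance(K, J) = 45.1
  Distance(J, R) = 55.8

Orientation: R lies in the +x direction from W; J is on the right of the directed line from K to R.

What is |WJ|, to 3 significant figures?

29.6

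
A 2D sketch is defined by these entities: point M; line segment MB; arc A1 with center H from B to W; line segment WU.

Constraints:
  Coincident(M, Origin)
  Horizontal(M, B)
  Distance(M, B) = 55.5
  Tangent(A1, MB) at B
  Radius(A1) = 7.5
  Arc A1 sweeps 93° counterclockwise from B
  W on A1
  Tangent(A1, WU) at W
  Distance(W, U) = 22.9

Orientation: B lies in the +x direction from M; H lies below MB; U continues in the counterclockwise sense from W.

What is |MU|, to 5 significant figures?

58.032

M is at the origin; M and B share the same y with |MB| = 55.5 and B on the +x side, so B = (55.500, 0.0000). A1 meets MB tangentially, so HB is at right angles to MB, so H = B + (0, -7.5) = (55.500, -7.5000). On A1, B sits at bearing 90° from H; a 93° counterclockwise sweep puts W at bearing 183°, so W = H + 7.5·(cos 183°, sin 183°) = (48.010, -7.8925). Tangency of A1 to WU means the radius HW is perpendicular to WU, so WU runs along (−sin 183°, cos 183°); with |WU| = 22.9, U = (49.209, -30.761). Then |MU| = |U − M| = 58.032.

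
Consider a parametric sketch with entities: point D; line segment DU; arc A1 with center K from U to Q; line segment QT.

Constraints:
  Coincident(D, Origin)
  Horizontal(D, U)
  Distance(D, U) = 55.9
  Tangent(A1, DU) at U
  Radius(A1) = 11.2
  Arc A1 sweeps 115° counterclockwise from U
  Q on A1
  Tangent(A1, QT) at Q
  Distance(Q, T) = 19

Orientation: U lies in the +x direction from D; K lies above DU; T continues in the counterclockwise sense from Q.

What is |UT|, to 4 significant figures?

33.22

D is at the origin; D and U share the same y with |DU| = 55.9 and U on the +x side, so U = (55.90, 0.000). A1 meets DU tangentially, so KU is at right angles to DU, so K = U + (0, 11.2) = (55.90, 11.20). On A1, U sits at bearing -90° from K; a 115° counterclockwise sweep puts Q at bearing 25°, so Q = K + 11.2·(cos 25°, sin 25°) = (66.05, 15.93). Since A1 is tangent to QT there, KQ ⟂ QT, so QT runs along (−sin 25°, cos 25°); with |QT| = 19.0, T = (58.02, 33.15). Then |UT| = |T − U| = 33.22.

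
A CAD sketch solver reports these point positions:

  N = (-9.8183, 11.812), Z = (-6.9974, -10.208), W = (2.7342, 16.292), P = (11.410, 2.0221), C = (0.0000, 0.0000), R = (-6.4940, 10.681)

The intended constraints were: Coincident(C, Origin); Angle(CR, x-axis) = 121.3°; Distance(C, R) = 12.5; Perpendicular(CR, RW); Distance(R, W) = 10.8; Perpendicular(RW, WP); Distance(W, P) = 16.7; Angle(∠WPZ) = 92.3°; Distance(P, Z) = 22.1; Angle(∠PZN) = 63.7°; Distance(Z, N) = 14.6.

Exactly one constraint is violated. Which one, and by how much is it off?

Distance(Z, N) = 14.6 — off by 7.60.

C = (0.00, 0.00) ✓; CR at 121.3° ✓; |CR| = 12.50 ✓; ∠(CR, RW) = 90.00° ✓; |RW| = 10.80 ✓; ∠(RW, WP) = 90.00° ✓; |WP| = 16.70 ✓; ∠WPZ = 92.30° ✓; |PZ| = 22.10 ✓; ∠PZN = 63.70° ✓; |ZN| = 22.20 ✗.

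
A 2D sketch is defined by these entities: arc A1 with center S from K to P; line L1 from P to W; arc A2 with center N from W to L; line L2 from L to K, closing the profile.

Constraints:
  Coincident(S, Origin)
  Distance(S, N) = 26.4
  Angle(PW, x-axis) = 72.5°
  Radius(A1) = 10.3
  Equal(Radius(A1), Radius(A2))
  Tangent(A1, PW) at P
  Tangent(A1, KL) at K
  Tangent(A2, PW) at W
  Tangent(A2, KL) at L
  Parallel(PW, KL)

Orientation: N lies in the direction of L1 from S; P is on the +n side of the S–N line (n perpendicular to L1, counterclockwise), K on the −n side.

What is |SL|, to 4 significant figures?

28.34

Tangency of A1 to both parallel lines with radius 10.3 puts P and K at S ± 10.3·n: P = (-9.823, 3.097), K = (9.823, -3.097). Equal radii place W and L the same way about N: W = N + 10.3·n = (-1.885, 28.28), L = N − 10.3·n = (17.76, 22.08). Then |SL| = |L − S| = 28.34.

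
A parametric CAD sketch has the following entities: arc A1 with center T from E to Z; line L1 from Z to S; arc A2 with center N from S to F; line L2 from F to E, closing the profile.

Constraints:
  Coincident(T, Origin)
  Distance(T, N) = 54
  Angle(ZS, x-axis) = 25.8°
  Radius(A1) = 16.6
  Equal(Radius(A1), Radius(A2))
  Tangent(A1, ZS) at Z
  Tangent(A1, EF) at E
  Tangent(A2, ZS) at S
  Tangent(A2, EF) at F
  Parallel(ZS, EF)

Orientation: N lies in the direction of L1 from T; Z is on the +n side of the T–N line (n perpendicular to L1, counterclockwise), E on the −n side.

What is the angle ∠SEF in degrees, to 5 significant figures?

31.584°

Tangency of A1 to both parallel lines with radius 16.6 puts Z and E at T ± 16.6·n: Z = (-7.2248, 14.945), E = (7.2248, -14.945). Equal radii place S and F the same way about N: S = N + 16.6·n = (41.392, 38.448), F = N − 16.6·n = (55.842, 8.5572). Then cos ∠SEF = ES·EF / (|ES||EF|), giving 31.584°.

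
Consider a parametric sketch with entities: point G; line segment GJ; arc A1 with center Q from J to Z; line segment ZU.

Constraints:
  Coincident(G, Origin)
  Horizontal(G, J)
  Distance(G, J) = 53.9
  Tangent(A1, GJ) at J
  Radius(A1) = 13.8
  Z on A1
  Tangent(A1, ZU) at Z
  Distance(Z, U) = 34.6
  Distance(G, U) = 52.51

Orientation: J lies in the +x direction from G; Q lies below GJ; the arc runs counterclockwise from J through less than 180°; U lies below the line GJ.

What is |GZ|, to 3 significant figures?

41.9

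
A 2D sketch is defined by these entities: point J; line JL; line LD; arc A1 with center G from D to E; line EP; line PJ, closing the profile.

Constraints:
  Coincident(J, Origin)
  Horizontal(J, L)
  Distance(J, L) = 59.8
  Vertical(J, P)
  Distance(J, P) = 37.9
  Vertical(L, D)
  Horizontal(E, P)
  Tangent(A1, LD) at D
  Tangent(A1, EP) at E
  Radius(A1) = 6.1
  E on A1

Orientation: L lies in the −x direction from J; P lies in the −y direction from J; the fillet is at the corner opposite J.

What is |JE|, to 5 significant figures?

65.727

The virtual corner opposite J is at (-59.800, -37.900). Tangency of A1 to LD means the radius GD is perpendicular to LD and since A1 is tangent to EP there, GE ⟂ EP, with radius 6.1, so the center G sits 6.1 in from both sides at G = (-53.700, -31.800). That places the tangent points at D = (-59.800, -31.800) on LD and E = (-53.700, -37.900) on EP. Then |JE| = |E − J| = 65.727.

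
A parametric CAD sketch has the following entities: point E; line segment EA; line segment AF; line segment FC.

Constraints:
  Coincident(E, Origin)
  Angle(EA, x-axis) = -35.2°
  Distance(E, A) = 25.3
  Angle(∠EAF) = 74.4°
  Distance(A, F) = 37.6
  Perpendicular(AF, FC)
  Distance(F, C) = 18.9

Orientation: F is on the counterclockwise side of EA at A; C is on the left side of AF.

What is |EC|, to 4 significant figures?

31.28

E is at the origin; EA runs at -35.2° with length 25.3, so A = 25.3·(cos -35.2°, sin -35.2°) = (20.67, -14.58). ∠EAF = 74.4°, so AF runs at -35.2° + (180° − 74.4°) = 70.40° from the x-axis; with |AF| = 37.6, F = A + 37.6·(cos 70.40°, sin 70.40°) = (33.29, 20.84). The perpendicularity gives FC at right angles to AF; with |FC| = 18.9 on the left of AF, C = F + 18.9·(-0.9421, 0.3355) = (15.48, 27.18). Then |EC| = |C − E| = 31.28.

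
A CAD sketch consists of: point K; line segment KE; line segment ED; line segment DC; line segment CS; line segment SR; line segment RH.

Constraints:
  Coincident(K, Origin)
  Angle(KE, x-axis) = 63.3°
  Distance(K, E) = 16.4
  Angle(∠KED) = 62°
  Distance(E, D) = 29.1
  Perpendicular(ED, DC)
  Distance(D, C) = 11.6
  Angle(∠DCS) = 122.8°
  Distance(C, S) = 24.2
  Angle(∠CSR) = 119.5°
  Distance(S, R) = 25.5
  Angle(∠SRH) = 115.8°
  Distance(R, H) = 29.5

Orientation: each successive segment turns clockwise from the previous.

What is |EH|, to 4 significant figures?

21.01

K is at the origin; KE runs at 63.3° with length 16.4, so E = (7.369, 14.65). ∠KED = 62.0° gives ED at -54.70° from the x-axis; with |ED| = 29.1, D = (24.18, -9.098). ED ⟂ DC, so DC runs at -144.7°; with |DC| = 11.6, C = (14.72, -15.80). ∠DCS = 122.8° gives CS at 158.1° from the x-axis; with |CS| = 24.2, S = (-7.736, -6.775). ∠CSR = 119.5° gives SR at 97.60° from the x-axis; with |SR| = 25.5, R = (-11.11, 18.50). ∠SRH = 115.8° gives RH at 33.40° from the x-axis; with |RH| = 29.5, H = (13.52, 34.74). Then |EH| = |H − E| = 21.01.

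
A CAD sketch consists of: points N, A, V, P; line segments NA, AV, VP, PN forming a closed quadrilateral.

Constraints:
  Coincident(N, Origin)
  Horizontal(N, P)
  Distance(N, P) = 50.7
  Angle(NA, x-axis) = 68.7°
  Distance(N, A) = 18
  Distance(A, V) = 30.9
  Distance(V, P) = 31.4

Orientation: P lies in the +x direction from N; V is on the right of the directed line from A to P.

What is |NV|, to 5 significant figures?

23.562

N is at the origin; NP is horizontal with |NP| = 50.7 and P in +x, so P = (50.7, 0). NA runs at 68.7° with |NA| = 18.0, so A = (6.5385, 16.770). V is determined by |AV| = 30.9 and |VP| = 31.4 together: it lies at the intersection of circle(A, 30.9) and circle(P, 31.4). With |AP| = 47.239, the foot of the radical line on AP is 23.290 from A and the perpendicular offset is √(30.9² − 23.290²) = 20.308. Taking the right-of-AP solution: V = (21.101, -10.483).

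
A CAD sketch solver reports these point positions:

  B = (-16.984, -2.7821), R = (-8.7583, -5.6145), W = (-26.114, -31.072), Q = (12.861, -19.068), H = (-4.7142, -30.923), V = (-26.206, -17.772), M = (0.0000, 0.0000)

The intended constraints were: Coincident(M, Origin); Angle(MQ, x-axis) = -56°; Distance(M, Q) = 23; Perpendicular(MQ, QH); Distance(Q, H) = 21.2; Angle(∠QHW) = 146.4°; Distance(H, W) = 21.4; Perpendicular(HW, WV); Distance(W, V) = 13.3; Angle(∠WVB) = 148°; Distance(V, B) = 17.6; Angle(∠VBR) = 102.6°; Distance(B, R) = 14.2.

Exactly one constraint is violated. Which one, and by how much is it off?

Distance(B, R) = 14.2 — off by 5.50.

M = (0.00, 0.00) ✓; MQ at -56.00° ✓; |MQ| = 23.00 ✓; ∠(MQ, QH) = 90.00° ✓; |QH| = 21.20 ✓; ∠QHW = 146.4° ✓; |HW| = 21.40 ✓; ∠(HW, WV) = 90.00° ✓; |WV| = 13.30 ✓; ∠WVB = 148.0° ✓; |VB| = 17.60 ✓; ∠VBR = 102.6° ✓; |BR| = 8.700 ✗.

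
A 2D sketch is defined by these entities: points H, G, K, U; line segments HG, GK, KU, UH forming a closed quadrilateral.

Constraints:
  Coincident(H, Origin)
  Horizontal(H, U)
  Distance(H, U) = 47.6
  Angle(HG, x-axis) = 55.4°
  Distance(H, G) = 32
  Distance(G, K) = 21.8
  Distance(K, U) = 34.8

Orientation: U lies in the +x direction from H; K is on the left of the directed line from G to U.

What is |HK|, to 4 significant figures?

51.29

Checks: |GK| = 21.80 ✓; |KU| = 34.80 ✓.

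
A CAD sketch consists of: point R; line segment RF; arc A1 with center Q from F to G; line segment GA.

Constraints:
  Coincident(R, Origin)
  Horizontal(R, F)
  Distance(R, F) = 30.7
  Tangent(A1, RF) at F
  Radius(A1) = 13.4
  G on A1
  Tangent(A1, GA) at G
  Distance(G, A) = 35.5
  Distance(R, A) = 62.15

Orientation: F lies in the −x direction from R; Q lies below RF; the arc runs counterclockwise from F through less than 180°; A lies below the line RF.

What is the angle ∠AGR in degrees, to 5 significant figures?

97.216°

R is at the origin; R and F share the same y with |RF| = 30.7 and F on the −x side, so F = (-30.700, 0.0000). Since A1 is tangent to RF there, QF ⟂ RF, so Q = F + (0, -13.4) = (-30.700, -13.400). Since QG ⟂ GA (tangency), |QA| = √(13.4² + 35.5²) = 37.945 regardless of where G sits on A1. So A lies on both circle(R, 62.15) and circle(Q, 37.945); the below-RF intersection is A = (-35.453, -51.046). G is the foot of the tangent from A: G = (-43.731, -16.524).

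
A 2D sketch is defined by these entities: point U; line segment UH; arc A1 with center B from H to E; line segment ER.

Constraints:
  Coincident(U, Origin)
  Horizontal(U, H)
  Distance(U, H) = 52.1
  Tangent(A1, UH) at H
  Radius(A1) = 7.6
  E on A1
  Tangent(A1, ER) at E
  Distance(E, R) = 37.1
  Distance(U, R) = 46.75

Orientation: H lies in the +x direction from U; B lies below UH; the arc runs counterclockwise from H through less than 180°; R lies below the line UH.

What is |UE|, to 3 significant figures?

45.5

Checks: |BH| = 7.600 ✓; |BE| = 7.600 ✓; ∠(BE, ER) = 90.00° ✓; |ER| = 37.10 ✓; |UR| = 46.75 ✓.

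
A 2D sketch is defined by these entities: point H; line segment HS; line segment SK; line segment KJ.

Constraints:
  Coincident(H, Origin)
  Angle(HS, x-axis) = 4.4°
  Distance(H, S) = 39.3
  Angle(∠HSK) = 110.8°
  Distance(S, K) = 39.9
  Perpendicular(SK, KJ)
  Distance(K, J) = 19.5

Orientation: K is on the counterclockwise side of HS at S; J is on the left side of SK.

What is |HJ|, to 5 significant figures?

56.547

H is at the origin; HS runs at 4.4° with length 39.3, so S = 39.3·(cos 4.4°, sin 4.4°) = (39.184, 3.0151). ∠HSK = 110.8°, so SK runs at 4.4° + (180° − 110.8°) = 73.600° from the x-axis; with |SK| = 39.9, K = S + 39.9·(cos 73.600°, sin 73.600°) = (50.450, 41.292). SK is perpendicular to KJ; with |KJ| = 19.5 on the left of SK, J = K + 19.5·(-0.95931, 0.28234) = (31.743, 46.797). Then |HJ| = |J − H| = 56.547.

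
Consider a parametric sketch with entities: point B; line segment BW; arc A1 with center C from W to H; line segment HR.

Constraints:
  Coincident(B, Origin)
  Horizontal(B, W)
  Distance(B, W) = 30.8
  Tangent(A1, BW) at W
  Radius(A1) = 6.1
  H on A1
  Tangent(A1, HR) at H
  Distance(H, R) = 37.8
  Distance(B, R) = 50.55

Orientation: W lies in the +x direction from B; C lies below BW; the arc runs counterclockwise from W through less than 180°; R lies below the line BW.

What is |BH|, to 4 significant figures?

25.45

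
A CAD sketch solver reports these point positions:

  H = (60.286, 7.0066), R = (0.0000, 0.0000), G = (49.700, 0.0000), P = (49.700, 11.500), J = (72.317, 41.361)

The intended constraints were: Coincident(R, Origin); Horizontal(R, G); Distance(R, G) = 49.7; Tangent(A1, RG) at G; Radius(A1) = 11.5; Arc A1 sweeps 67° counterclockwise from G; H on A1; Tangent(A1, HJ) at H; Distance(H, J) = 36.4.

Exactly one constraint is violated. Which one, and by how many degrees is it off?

Tangent(A1, HJ) at H — off by 3.70°.

R = (0.00, 0.00) ✓; R.y = 0.00, G.y = 0.00 ✓; |RG| = 49.70 ✓; ∠(PG, GR) = 90.00° ✓; |PG| = 11.50 ✓; bearing(P→H) − bearing(P→G) = 67.00° ✓; |PH| = 11.50 ✓; ∠(PH, HJ) = 86.30° ✗; |HJ| = 36.40 ✓.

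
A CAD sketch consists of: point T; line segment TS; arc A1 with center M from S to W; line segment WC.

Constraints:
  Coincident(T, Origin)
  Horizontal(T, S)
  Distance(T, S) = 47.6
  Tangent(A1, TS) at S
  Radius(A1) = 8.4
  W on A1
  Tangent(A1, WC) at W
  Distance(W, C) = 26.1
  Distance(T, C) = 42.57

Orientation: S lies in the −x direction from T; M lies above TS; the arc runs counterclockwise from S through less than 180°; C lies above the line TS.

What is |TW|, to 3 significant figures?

40.1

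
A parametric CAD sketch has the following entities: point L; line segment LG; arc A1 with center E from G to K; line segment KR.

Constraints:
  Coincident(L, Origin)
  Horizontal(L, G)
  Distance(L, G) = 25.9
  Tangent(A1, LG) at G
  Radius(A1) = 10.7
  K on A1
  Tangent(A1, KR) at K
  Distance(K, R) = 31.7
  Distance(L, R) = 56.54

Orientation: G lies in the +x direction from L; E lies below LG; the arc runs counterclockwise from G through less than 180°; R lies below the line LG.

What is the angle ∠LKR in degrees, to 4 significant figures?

174.5°

Checks: |EG| = 10.70 ✓; |EK| = 10.70 ✓; ∠(EK, KR) = 90.00° ✓; |KR| = 31.70 ✓; |LR| = 56.54 ✓.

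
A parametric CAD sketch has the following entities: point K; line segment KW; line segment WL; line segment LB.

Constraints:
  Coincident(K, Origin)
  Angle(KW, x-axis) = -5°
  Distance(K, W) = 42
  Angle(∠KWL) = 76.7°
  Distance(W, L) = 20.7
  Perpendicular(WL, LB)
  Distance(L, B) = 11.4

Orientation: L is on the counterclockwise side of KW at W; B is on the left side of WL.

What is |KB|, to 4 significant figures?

31.47

∠KWL = 76.7°, so WL runs at -5.0° + (180° − 76.7°) = 98.30° from the x-axis; with |WL| = 20.7, L = W + 20.7·(cos 98.30°, sin 98.30°) = (38.85, 16.82). The perpendicularity gives LB at right angles to WL; with |LB| = 11.4 on the left of WL, B = L + 11.4·(-0.9895, -0.1444) = (27.57, 15.18). Then |KB| = |B − K| = 31.47.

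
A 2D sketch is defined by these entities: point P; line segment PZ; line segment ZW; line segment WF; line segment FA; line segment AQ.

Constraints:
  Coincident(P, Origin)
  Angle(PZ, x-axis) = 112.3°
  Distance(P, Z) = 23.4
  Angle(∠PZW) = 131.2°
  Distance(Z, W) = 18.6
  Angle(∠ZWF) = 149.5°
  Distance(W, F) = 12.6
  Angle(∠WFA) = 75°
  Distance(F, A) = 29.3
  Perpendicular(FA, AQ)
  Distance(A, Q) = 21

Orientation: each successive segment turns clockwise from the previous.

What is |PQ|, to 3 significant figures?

10.8

∠WFA = 75.0° gives FA at -72.0° from the x-axis; with |FA| = 29.3, A = (19.0, 17.3). FA ⟂ AQ, so AQ runs at -162°; with |AQ| = 21.0, Q = (-0.931, 10.8). Then |PQ| = |Q − P| = 10.8.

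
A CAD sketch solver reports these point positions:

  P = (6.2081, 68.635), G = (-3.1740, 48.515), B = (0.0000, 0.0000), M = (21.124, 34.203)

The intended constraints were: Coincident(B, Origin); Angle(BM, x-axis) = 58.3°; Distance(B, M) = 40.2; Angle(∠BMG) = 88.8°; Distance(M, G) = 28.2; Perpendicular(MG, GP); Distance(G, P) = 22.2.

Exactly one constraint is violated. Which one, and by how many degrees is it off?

Perpendicular(MG, GP) — off by 5.50°.

B = (0.00, 0.00) ✓; BM at 58.30° ✓; |BM| = 40.20 ✓; ∠BMG = 88.80° ✓; |MG| = 28.20 ✓; ∠(MG, GP) = 84.50° ✗; |GP| = 22.20 ✓.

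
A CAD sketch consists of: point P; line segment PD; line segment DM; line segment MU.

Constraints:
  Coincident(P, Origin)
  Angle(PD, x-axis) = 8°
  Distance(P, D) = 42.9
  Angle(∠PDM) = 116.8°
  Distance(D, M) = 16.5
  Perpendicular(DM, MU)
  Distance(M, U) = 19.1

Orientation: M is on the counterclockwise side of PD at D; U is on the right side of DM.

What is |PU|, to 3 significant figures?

67.7

∠PDM = 116.8°, so DM runs at 8.0° + (180° − 116.8°) = 71.2° from the x-axis; with |DM| = 16.5, M = D + 16.5·(cos 71.2°, sin 71.2°) = (47.8, 21.6). DM ⟂ MU; with |MU| = 19.1 on the right of DM, U = M + 19.1·(0.947, -0.322) = (65.9, 15.4). Then |PU| = |U − P| = 67.7.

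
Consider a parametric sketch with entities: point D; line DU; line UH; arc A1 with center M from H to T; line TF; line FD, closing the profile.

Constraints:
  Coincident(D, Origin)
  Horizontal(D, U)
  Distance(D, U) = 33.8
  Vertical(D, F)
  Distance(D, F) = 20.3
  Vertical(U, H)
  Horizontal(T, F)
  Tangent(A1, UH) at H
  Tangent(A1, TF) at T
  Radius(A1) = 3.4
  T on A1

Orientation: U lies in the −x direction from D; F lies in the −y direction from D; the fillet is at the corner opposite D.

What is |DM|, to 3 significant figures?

34.8

D is at the origin; D and U share the same y with |DU| = 33.8 and U on the −x side, so U = (-33.8, 0.00). DF is vertical with |DF| = 20.3 and F on the −y side, so F = (0.00, -20.3). The virtual corner opposite D is at (-33.8, -20.3). A1 meets UH tangentially, so MH is at right angles to UH and the tangent condition forces MT to be normal to TF, with radius 3.4, so the center M sits 3.4 in from both sides at M = (-30.4, -16.9). Then |DM| = |M − D| = 34.8.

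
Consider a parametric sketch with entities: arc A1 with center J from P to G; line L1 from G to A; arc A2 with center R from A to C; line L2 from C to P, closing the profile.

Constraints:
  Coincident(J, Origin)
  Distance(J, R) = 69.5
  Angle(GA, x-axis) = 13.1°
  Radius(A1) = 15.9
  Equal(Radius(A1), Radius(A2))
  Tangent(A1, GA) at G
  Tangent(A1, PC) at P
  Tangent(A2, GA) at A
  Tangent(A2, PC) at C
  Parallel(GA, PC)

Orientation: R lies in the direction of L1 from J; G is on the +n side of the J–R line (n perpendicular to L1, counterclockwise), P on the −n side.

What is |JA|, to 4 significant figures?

71.30

The slot axis is L1's direction at 13.1°, so u = (cos 13.1°, sin 13.1°) = (0.9740, 0.2267) and n = (−sin 13.1°, cos 13.1°) = (-0.2267, 0.9740). J is at the origin and R lies 69.5 along u from J, so R = 69.5·u = (67.69, 15.75). Tangency of A1 to both parallel lines with radius 15.9 puts G and P at J ± 15.9·n: G = (-3.604, 15.49), P = (3.604, -15.49). Equal radii place A and C the same way about R: A = R + 15.9·n = (64.09, 31.24), C = R − 15.9·n = (71.30, 0.2660). Then |JA| = |A − J| = 71.30.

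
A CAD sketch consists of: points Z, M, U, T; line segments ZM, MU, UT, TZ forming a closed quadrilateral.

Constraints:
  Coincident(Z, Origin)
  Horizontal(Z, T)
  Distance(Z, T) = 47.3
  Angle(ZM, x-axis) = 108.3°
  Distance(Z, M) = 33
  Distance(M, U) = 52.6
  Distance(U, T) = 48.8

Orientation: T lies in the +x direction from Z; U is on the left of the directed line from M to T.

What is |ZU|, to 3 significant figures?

62.3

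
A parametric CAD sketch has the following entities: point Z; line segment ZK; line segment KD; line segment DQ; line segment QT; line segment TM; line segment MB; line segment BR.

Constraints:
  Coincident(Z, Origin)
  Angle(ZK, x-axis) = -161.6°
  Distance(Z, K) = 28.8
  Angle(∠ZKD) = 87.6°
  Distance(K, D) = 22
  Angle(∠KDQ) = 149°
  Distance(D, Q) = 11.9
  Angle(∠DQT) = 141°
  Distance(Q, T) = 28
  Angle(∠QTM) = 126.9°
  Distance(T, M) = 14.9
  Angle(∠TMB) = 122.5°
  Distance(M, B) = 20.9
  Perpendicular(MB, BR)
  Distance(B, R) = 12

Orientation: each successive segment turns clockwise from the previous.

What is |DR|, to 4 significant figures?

33.96

Z is at the origin; ZK runs at -161.6° with length 28.8, so K = (-27.33, -9.091). ∠ZKD = 87.6° gives KD at 106.0° from the x-axis; with |KD| = 22.0, D = (-33.39, 12.06). ∠KDQ = 149.0° gives DQ at 75.00° from the x-axis; with |DQ| = 11.9, Q = (-30.31, 23.55). ∠DQT = 141.0° gives QT at 36.00° from the x-axis; with |QT| = 28.0, T = (-7.659, 40.01). ∠QTM = 126.9° gives TM at -17.10° from the x-axis; with |TM| = 14.9, M = (6.582, 35.63). ∠TMB = 122.5° gives MB at -74.60° from the x-axis; with |MB| = 20.9, B = (12.13, 15.48). MB ⟂ BR, so BR runs at -164.6°; with |BR| = 12.0, R = (0.5631, 12.29). Then |DR| = |R − D| = 33.96.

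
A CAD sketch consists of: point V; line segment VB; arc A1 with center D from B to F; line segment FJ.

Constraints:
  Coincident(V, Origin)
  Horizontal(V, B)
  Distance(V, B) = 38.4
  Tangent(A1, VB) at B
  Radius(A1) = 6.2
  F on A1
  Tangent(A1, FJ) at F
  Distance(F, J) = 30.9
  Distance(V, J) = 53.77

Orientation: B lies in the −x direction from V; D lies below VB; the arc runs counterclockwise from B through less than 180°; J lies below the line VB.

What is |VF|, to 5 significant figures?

45.093

V is at the origin; V and B share the same y with |VB| = 38.4 and B on the −x side, so B = (-38.400, 0.0000). Since A1 is tangent to VB there, DB ⟂ VB, so D = B + (0, -6.2) = (-38.400, -6.2000). Since DF ⟂ FJ (tangency), |DJ| = √(6.2² + 30.9²) = 31.516 regardless of where F sits on A1. So J lies on both circle(V, 53.77) and circle(D, 31.516); the below-VB intersection is J = (-38.324, -37.716). F is the foot of the tangent from J: F = (-44.476, -7.4343).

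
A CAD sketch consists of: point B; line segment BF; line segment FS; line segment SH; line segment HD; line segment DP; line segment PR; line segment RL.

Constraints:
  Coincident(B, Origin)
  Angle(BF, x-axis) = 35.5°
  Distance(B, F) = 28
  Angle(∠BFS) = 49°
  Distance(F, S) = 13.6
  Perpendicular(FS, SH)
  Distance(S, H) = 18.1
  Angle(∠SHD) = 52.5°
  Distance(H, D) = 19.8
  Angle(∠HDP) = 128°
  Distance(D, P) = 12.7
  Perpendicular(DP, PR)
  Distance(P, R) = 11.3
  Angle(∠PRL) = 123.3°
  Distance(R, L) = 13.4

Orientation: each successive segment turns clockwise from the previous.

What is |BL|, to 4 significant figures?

16.85

B is at the origin; BF runs at 35.5° with length 28.0, so F = (22.80, 16.26). ∠BFS = 49.0° gives FS at -95.50° from the x-axis; with |FS| = 13.6, S = (21.49, 2.722). The perpendicularity gives SH at right angles to FS, so SH runs at 174.5°; with |SH| = 18.1, H = (3.475, 4.457). ∠SHD = 52.5° gives HD at 47.00° from the x-axis; with |HD| = 19.8, D = (16.98, 18.94). ∠HDP = 128.0° gives DP at -5.000° from the x-axis; with |DP| = 12.7, P = (29.63, 17.83). DP is perpendicular to PR, so PR runs at -95.00°; with |PR| = 11.3, R = (28.65, 6.574). ∠PRL = 123.3° gives RL at -151.7° from the x-axis; with |RL| = 13.4, L = (16.85, 0.2212). Then |BL| = |L − B| = 16.85.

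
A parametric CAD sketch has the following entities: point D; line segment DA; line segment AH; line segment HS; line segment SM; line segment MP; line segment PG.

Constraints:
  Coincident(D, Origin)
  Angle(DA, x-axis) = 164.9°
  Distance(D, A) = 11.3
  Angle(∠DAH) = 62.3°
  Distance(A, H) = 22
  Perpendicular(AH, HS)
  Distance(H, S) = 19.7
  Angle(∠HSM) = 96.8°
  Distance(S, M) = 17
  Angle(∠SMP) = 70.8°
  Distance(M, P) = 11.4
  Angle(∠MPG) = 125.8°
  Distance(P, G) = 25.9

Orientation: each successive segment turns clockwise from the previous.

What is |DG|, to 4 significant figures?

27.83

D is at the origin; DA runs at 164.9° with length 11.3, so A = (-10.91, 2.944). ∠DAH = 62.3° gives AH at 47.20° from the x-axis; with |AH| = 22.0, H = (4.038, 19.09). AH ⟂ HS, so HS runs at -42.80°; with |HS| = 19.7, S = (18.49, 5.701). ∠HSM = 96.8° gives SM at -126.0° from the x-axis; with |SM| = 17.0, M = (8.500, -8.053). ∠SMP = 70.8° gives MP at 124.8° from the x-axis; with |MP| = 11.4, P = (1.994, 1.309). ∠MPG = 125.8° gives PG at 70.60° from the x-axis; with |PG| = 25.9, G = (10.60, 25.74). Then |DG| = |G − D| = 27.83.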